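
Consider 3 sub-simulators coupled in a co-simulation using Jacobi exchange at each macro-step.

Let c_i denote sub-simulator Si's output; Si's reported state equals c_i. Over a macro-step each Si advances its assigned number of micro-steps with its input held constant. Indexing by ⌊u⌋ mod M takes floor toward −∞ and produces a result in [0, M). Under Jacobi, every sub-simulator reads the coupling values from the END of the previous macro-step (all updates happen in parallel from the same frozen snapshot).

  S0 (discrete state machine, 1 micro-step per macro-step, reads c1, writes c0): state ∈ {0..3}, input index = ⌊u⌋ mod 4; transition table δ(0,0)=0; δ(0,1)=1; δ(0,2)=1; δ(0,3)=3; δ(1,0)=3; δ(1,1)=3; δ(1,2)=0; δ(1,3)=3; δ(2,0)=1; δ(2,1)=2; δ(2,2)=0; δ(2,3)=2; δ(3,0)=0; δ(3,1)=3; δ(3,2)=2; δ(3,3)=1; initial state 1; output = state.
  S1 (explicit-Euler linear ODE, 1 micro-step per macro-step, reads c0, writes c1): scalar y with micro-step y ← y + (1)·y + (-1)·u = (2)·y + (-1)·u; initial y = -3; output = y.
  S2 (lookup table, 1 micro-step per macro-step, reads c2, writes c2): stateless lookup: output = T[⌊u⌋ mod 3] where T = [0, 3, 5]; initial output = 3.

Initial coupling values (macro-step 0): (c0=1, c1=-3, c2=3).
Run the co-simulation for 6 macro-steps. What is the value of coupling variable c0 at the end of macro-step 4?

macro 1: S0 reads c1=-3 → after 1×micro: 3; S1 reads c0=1 → after 1×micro: -7; S2 reads c2=3 → after 1×micro: 0 ⇒ (c0=3, c1=-7, c2=0)
macro 2: S0 reads c1=-7 → after 1×micro: 3; S1 reads c0=3 → after 1×micro: -17; S2 reads c2=0 → after 1×micro: 0 ⇒ (c0=3, c1=-17, c2=0)
macro 3: S0 reads c1=-17 → after 1×micro: 1; S1 reads c0=3 → after 1×micro: -37; S2 reads c2=0 → after 1×micro: 0 ⇒ (c0=1, c1=-37, c2=0)
macro 4: S0 reads c1=-37 → after 1×micro: 3; S1 reads c0=1 → after 1×micro: -75; S2 reads c2=0 → after 1×micro: 0 ⇒ (c0=3, c1=-75, c2=0)
macro 5: S0 reads c1=-75 → after 1×micro: 3; S1 reads c0=3 → after 1×micro: -153; S2 reads c2=0 → after 1×micro: 0 ⇒ (c0=3, c1=-153, c2=0)
macro 6: S0 reads c1=-153 → after 1×micro: 1; S1 reads c0=3 → after 1×micro: -309; S2 reads c2=0 → after 1×micro: 0 ⇒ (c0=1, c1=-309, c2=0)

c0 at macro-step 4 = 3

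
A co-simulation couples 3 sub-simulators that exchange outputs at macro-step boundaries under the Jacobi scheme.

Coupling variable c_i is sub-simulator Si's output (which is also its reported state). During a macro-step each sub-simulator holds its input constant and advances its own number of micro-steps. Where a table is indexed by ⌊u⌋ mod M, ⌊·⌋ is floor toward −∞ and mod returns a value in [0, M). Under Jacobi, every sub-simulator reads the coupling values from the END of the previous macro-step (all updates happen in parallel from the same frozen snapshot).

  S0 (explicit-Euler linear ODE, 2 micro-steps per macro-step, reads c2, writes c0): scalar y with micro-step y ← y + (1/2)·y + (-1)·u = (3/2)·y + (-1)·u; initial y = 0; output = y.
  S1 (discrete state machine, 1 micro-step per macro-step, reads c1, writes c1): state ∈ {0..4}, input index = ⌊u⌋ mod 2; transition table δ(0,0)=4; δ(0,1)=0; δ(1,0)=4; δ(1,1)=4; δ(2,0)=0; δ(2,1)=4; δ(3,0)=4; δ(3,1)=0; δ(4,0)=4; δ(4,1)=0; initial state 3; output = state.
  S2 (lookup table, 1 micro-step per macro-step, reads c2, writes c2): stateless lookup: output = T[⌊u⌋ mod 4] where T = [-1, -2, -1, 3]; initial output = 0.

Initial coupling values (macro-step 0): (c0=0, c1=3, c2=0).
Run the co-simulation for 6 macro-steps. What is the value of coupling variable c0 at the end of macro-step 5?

c0 at macro-step 5 = -4335/128

macro 1: S0 reads c2=0 → after 2×micro: 0; S1 reads c1=3 → after 1×micro: 0; S2 reads c2=0 → after 1×micro: -1 ⇒ (c0=0, c1=0, c2=-1)
macro 2: S0 reads c2=-1 → after 2×micro: 5/2; S1 reads c1=0 → after 1×micro: 4; S2 reads c2=-1 → after 1×micro: 3 ⇒ (c0=5/2, c1=4, c2=3)
macro 3: S0 reads c2=3 → after 2×micro: -15/8; S1 reads c1=4 → after 1×micro: 4; S2 reads c2=3 → after 1×micro: 3 ⇒ (c0=-15/8, c1=4, c2=3)
macro 4: S0 reads c2=3 → after 2×micro: -375/32; S1 reads c1=4 → after 1×micro: 4; S2 reads c2=3 → after 1×micro: 3 ⇒ (c0=-375/32, c1=4, c2=3)
macro 5: S0 reads c2=3 → after 2×micro: -4335/128; S1 reads c1=4 → after 1×micro: 4; S2 reads c2=3 → after 1×micro: 3 ⇒ (c0=-4335/128, c1=4, c2=3)
macro 6: S0 reads c2=3 → after 2×micro: -42855/512; S1 reads c1=4 → after 1×micro: 4; S2 reads c2=3 → after 1×micro: 3 ⇒ (c0=-42855/512, c1=4, c2=3)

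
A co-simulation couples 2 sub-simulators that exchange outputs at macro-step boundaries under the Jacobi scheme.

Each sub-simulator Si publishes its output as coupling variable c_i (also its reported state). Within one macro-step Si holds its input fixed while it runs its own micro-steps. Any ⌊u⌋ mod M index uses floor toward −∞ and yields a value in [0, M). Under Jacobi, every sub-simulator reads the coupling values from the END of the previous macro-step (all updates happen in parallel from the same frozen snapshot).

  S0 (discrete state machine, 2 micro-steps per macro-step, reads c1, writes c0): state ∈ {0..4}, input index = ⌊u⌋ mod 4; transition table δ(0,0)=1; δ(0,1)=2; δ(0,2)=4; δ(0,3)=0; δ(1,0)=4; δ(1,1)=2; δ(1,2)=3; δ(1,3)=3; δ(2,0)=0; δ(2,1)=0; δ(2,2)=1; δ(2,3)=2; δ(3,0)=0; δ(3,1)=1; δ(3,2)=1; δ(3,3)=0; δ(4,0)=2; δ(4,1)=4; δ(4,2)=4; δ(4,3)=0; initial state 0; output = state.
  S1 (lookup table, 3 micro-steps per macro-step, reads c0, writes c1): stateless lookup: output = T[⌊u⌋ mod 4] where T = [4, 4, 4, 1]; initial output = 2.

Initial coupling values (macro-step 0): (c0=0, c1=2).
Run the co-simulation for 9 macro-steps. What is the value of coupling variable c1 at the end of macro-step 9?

macro 1: S0 reads c1=2 → after 2×micro: 4; S1 reads c0=0 → after 3×micro: 4 ⇒ (c0=4, c1=4)
macro 2: S0 reads c1=4 → after 2×micro: 0; S1 reads c0=4 → after 3×micro: 4 ⇒ (c0=0, c1=4)
macro 3: S0 reads c1=4 → after 2×micro: 4; S1 reads c0=0 → after 3×micro: 4 ⇒ (c0=4, c1=4)
macro 4: S0 reads c1=4 → after 2×micro: 0; S1 reads c0=4 → after 3×micro: 4 ⇒ (c0=0, c1=4)
macro 5: S0 reads c1=4 → after 2×micro: 4; S1 reads c0=0 → after 3×micro: 4 ⇒ (c0=4, c1=4)
macro 6: S0 reads c1=4 → after 2×micro: 0; S1 reads c0=4 → after 3×micro: 4 ⇒ (c0=0, c1=4)
macro 7: S0 reads c1=4 → after 2×micro: 4; S1 reads c0=0 → after 3×micro: 4 ⇒ (c0=4, c1=4)
macro 8: S0 reads c1=4 → after 2×micro: 0; S1 reads c0=4 → after 3×micro: 4 ⇒ (c0=0, c1=4)
macro 9: S0 reads c1=4 → after 2×micro: 4; S1 reads c0=0 → after 3×micro: 4 ⇒ (c0=4, c1=4)

c1 at macro-step 9 = 4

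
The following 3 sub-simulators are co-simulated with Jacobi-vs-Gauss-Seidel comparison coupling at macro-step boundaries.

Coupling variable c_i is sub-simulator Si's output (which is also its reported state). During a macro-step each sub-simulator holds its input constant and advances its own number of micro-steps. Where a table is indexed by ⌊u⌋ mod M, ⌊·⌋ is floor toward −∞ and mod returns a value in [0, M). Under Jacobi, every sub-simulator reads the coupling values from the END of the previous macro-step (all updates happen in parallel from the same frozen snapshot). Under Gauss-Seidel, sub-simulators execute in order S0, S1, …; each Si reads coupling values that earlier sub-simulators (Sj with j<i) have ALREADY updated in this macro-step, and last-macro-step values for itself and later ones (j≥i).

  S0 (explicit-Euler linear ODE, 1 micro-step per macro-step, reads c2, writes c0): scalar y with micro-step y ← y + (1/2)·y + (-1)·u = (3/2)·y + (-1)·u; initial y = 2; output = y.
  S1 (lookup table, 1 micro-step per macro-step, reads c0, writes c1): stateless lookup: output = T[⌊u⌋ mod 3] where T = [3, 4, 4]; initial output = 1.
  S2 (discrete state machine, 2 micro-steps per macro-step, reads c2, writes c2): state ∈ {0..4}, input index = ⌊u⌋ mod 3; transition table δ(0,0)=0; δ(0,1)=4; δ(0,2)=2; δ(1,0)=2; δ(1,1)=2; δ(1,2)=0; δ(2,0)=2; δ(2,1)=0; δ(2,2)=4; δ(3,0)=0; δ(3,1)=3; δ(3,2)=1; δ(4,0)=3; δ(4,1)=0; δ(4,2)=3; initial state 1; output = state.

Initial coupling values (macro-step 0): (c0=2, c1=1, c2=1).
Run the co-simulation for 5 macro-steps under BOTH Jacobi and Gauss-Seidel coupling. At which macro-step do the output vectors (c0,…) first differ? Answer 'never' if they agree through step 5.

first divergence at macro-step: 2

[Jacobi] macro 1: S0 reads c2=1 → after 1×micro: 2; S1 reads c0=2 → after 1×micro: 4; S2 reads c2=1 → after 2×micro: 0 ⇒ (c0=2, c1=4, c2=0)
[Jacobi] macro 2: S0 reads c2=0 → after 1×micro: 3; S1 reads c0=2 → after 1×micro: 4; S2 reads c2=0 → after 2×micro: 0 ⇒ (c0=3, c1=4, c2=0)
[Jacobi] macro 3: S0 reads c2=0 → after 1×micro: 9/2; S1 reads c0=3 → after 1×micro: 3; S2 reads c2=0 → after 2×micro: 0 ⇒ (c0=9/2, c1=3, c2=0)
[Jacobi] macro 4: S0 reads c2=0 → after 1×micro: 27/4; S1 reads c0=9/2 → after 1×micro: 4; S2 reads c2=0 → after 2×micro: 0 ⇒ (c0=27/4, c1=4, c2=0)
[Jacobi] macro 5: S0 reads c2=0 → after 1×micro: 81/8; S1 reads c0=27/4 → after 1×micro: 3; S2 reads c2=0 → after 2×micro: 0 ⇒ (c0=81/8, c1=3, c2=0)
[Gauss-Seidel] macro 1: S0 reads c2=1 → after 1×micro: 2; S1 reads c0=2 → after 1×micro: 4; S2 reads c2=1 → after 2×micro: 0 ⇒ (c0=2, c1=4, c2=0)
[Gauss-Seidel] macro 2: S0 reads c2=0 → after 1×micro: 3; S1 reads c0=3 → after 1×micro: 3; S2 reads c2=0 → after 2×micro: 0 ⇒ (c0=3, c1=3, c2=0)
[Gauss-Seidel] macro 3: S0 reads c2=0 → after 1×micro: 9/2; S1 reads c0=9/2 → after 1×micro: 4; S2 reads c2=0 → after 2×micro: 0 ⇒ (c0=9/2, c1=4, c2=0)
[Gauss-Seidel] macro 4: S0 reads c2=0 → after 1×micro: 27/4; S1 reads c0=27/4 → after 1×micro: 3; S2 reads c2=0 → after 2×micro: 0 ⇒ (c0=27/4, c1=3, c2=0)
[Gauss-Seidel] macro 5: S0 reads c2=0 → after 1×micro: 81/8; S1 reads c0=81/8 → after 1×micro: 4; S2 reads c2=0 → after 2×micro: 0 ⇒ (c0=81/8, c1=4, c2=0)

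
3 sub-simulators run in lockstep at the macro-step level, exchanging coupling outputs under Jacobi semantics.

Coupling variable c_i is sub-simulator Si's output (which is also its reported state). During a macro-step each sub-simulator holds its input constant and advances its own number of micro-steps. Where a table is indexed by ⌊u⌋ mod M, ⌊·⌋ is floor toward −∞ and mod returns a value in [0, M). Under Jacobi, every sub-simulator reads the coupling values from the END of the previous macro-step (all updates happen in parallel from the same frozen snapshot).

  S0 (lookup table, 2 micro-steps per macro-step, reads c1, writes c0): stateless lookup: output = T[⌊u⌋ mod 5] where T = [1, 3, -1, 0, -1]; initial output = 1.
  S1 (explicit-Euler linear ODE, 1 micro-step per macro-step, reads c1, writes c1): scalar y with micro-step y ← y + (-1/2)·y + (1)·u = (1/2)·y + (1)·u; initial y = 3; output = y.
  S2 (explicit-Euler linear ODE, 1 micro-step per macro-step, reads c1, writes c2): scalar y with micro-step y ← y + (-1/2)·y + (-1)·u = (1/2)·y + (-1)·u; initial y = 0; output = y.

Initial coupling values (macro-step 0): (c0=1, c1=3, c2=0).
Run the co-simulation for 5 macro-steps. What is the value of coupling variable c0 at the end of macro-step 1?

macro 1: S0 reads c1=3 → after 2×micro: 0; S1 reads c1=3 → after 1×micro: 9/2; S2 reads c1=3 → after 1×micro: -3 ⇒ (c0=0, c1=9/2, c2=-3)
macro 2: S0 reads c1=9/2 → after 2×micro: -1; S1 reads c1=9/2 → after 1×micro: 27/4; S2 reads c1=9/2 → after 1×micro: -6 ⇒ (c0=-1, c1=27/4, c2=-6)
macro 3: S0 reads c1=27/4 → after 2×micro: 3; S1 reads c1=27/4 → after 1×micro: 81/8; S2 reads c1=27/4 → after 1×micro: -39/4 ⇒ (c0=3, c1=81/8, c2=-39/4)
macro 4: S0 reads c1=81/8 → after 2×micro: 1; S1 reads c1=81/8 → after 1×micro: 243/16; S2 reads c1=81/8 → after 1×micro: -15 ⇒ (c0=1, c1=243/16, c2=-15)
macro 5: S0 reads c1=243/16 → after 2×micro: 1; S1 reads c1=243/16 → after 1×micro: 729/32; S2 reads c1=243/16 → after 1×micro: -363/16 ⇒ (c0=1, c1=729/32, c2=-363/16)

c0 at macro-step 1 = 0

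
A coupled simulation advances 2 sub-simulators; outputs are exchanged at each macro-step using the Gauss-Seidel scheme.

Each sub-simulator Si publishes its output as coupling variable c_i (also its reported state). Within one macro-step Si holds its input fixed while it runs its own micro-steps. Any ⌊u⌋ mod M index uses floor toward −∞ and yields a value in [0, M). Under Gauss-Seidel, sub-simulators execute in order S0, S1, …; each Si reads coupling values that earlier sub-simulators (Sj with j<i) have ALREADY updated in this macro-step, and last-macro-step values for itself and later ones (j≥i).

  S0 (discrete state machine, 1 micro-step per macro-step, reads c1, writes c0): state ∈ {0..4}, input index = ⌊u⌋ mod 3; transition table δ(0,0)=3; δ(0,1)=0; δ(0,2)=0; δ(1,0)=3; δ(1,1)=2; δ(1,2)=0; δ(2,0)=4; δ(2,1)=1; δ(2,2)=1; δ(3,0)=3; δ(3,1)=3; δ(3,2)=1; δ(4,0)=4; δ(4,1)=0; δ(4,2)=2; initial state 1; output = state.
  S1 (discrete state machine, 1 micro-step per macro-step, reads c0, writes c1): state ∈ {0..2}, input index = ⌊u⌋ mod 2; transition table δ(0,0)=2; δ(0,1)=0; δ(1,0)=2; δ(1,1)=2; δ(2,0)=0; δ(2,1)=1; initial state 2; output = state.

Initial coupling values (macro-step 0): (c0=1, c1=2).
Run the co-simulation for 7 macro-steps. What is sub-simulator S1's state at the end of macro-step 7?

macro 1: S0 reads c1=2 → after 1×micro: 0; S1 reads c0=0 → after 1×micro: 0 ⇒ (c0=0, c1=0)
macro 2: S0 reads c1=0 → after 1×micro: 3; S1 reads c0=3 → after 1×micro: 0 ⇒ (c0=3, c1=0)
macro 3: S0 reads c1=0 → after 1×micro: 3; S1 reads c0=3 → after 1×micro: 0 ⇒ (c0=3, c1=0)
macro 4: S0 reads c1=0 → after 1×micro: 3; S1 reads c0=3 → after 1×micro: 0 ⇒ (c0=3, c1=0)
macro 5: S0 reads c1=0 → after 1×micro: 3; S1 reads c0=3 → after 1×micro: 0 ⇒ (c0=3, c1=0)
macro 6: S0 reads c1=0 → after 1×micro: 3; S1 reads c0=3 → after 1×micro: 0 ⇒ (c0=3, c1=0)
macro 7: S0 reads c1=0 → after 1×micro: 3; S1 reads c0=3 → after 1×micro: 0 ⇒ (c0=3, c1=0)

S1 state at macro-step 7 = 0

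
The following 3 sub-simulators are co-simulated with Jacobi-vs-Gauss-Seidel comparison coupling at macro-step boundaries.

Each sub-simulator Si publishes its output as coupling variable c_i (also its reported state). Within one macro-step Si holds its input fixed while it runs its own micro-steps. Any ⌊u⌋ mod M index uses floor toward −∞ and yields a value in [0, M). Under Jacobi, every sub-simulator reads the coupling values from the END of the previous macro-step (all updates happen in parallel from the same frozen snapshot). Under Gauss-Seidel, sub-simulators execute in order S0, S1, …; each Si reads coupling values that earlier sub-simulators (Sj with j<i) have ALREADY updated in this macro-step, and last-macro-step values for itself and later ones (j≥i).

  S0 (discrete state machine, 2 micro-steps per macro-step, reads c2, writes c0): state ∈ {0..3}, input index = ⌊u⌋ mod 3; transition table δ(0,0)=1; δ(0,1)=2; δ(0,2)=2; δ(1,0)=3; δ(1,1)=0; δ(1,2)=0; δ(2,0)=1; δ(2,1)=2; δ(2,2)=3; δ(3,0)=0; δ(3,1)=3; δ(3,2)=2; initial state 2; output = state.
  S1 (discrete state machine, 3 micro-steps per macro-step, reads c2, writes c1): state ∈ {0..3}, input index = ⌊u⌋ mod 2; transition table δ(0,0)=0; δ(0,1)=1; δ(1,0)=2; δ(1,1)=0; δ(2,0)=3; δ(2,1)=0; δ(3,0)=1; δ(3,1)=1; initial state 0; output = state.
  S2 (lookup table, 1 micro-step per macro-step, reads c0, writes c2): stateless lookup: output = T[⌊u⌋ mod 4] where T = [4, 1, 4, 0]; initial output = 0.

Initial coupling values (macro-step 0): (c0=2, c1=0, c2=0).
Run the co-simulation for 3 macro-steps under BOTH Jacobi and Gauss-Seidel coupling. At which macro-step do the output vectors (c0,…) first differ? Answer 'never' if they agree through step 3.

[Jacobi] macro 1: S0 reads c2=0 → after 2×micro: 3; S1 reads c2=0 → after 3×micro: 0; S2 reads c0=2 → after 1×micro: 4 ⇒ (c0=3, c1=0, c2=4)
[Jacobi] macro 2: S0 reads c2=4 → after 2×micro: 3; S1 reads c2=4 → after 3×micro: 0; S2 reads c0=3 → after 1×micro: 0 ⇒ (c0=3, c1=0, c2=0)
[Jacobi] macro 3: S0 reads c2=0 → after 2×micro: 1; S1 reads c2=0 → after 3×micro: 0; S2 reads c0=3 → after 1×micro: 0 ⇒ (c0=1, c1=0, c2=0)
[Gauss-Seidel] macro 1: S0 reads c2=0 → after 2×micro: 3; S1 reads c2=0 → after 3×micro: 0; S2 reads c0=3 → after 1×micro: 0 ⇒ (c0=3, c1=0, c2=0)
[Gauss-Seidel] macro 2: S0 reads c2=0 → after 2×micro: 1; S1 reads c2=0 → after 3×micro: 0; S2 reads c0=1 → after 1×micro: 1 ⇒ (c0=1, c1=0, c2=1)
[Gauss-Seidel] macro 3: S0 reads c2=1 → after 2×micro: 2; S1 reads c2=1 → after 3×micro: 1; S2 reads c0=2 → after 1×micro: 4 ⇒ (c0=2, c1=1, c2=4)

first divergence at macro-step: 1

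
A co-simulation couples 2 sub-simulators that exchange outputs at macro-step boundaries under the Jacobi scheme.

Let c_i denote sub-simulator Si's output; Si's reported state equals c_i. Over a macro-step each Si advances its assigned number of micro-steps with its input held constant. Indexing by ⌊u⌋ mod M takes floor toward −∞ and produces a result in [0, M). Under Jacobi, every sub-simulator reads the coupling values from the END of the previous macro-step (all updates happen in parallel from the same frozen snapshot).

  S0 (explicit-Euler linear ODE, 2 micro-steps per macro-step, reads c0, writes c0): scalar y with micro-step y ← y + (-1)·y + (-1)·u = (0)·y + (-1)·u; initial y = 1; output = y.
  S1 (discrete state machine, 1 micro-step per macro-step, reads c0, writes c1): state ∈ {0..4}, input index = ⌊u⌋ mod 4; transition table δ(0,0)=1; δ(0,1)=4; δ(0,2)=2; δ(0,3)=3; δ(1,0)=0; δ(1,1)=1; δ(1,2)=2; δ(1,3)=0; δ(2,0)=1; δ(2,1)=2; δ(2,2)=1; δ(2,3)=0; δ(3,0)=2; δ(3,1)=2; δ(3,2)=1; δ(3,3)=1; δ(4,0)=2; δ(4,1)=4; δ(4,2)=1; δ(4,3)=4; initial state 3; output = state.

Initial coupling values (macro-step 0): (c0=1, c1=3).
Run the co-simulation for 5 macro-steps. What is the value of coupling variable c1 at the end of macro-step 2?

c1 at macro-step 2 = 0

macro 1: S0 reads c0=1 → after 2×micro: -1; S1 reads c0=1 → after 1×micro: 2 ⇒ (c0=-1, c1=2)
macro 2: S0 reads c0=-1 → after 2×micro: 1; S1 reads c0=-1 → after 1×micro: 0 ⇒ (c0=1, c1=0)
macro 3: S0 reads c0=1 → after 2×micro: -1; S1 reads c0=1 → after 1×micro: 4 ⇒ (c0=-1, c1=4)
macro 4: S0 reads c0=-1 → after 2×micro: 1; S1 reads c0=-1 → after 1×micro: 4 ⇒ (c0=1, c1=4)
macro 5: S0 reads c0=1 → after 2×micro: -1; S1 reads c0=1 → after 1×micro: 4 ⇒ (c0=-1, c1=4)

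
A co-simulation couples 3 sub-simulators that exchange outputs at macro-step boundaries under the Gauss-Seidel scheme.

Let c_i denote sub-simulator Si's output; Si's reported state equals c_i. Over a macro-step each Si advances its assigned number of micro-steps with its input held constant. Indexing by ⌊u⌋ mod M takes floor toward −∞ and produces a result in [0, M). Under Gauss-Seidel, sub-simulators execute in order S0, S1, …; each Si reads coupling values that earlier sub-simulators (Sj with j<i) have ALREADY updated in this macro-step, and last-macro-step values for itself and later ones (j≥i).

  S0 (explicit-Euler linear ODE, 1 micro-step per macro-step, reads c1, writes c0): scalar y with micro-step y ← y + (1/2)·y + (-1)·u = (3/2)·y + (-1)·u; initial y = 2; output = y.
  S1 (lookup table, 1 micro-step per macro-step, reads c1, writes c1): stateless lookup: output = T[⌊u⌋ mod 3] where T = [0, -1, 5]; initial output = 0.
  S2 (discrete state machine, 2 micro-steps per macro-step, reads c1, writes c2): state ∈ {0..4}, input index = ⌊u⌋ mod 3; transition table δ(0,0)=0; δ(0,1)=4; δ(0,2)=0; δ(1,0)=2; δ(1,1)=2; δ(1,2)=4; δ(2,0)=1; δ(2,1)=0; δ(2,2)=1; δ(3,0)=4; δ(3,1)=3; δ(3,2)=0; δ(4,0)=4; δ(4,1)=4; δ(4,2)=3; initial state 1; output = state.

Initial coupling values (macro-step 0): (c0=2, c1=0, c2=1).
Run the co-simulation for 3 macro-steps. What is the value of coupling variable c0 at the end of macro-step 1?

macro 1: S0 reads c1=0 → after 1×micro: 3; S1 reads c1=0 → after 1×micro: 0; S2 reads c1=0 → after 2×micro: 1 ⇒ (c0=3, c1=0, c2=1)
macro 2: S0 reads c1=0 → after 1×micro: 9/2; S1 reads c1=0 → after 1×micro: 0; S2 reads c1=0 → after 2×micro: 1 ⇒ (c0=9/2, c1=0, c2=1)
macro 3: S0 reads c1=0 → after 1×micro: 27/4; S1 reads c1=0 → after 1×micro: 0; S2 reads c1=0 → after 2×micro: 1 ⇒ (c0=27/4, c1=0, c2=1)

c0 at macro-step 1 = 3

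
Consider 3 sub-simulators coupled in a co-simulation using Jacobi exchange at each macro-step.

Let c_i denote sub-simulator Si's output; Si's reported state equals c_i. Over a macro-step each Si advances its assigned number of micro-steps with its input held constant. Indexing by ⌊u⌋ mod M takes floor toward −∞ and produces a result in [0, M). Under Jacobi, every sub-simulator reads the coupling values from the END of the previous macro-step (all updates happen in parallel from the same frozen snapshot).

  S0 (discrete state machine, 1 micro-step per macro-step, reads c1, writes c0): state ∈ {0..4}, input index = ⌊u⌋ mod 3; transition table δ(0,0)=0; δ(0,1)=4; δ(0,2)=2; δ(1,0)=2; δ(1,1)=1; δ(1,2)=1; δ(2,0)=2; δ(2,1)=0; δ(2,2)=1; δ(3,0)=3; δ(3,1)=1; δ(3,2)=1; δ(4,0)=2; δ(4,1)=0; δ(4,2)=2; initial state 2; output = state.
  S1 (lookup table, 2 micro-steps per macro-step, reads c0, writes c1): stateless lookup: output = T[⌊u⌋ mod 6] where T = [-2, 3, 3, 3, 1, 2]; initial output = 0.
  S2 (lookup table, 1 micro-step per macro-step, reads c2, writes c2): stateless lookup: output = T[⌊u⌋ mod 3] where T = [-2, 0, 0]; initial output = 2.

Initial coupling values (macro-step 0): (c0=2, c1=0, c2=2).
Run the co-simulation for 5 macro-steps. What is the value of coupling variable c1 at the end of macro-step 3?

c1 at macro-step 3 = 3

macro 1: S0 reads c1=0 → after 1×micro: 2; S1 reads c0=2 → after 2×micro: 3; S2 reads c2=2 → after 1×micro: 0 ⇒ (c0=2, c1=3, c2=0)
macro 2: S0 reads c1=3 → after 1×micro: 2; S1 reads c0=2 → after 2×micro: 3; S2 reads c2=0 → after 1×micro: -2 ⇒ (c0=2, c1=3, c2=-2)
macro 3: S0 reads c1=3 → after 1×micro: 2; S1 reads c0=2 → after 2×micro: 3; S2 reads c2=-2 → after 1×micro: 0 ⇒ (c0=2, c1=3, c2=0)
macro 4: S0 reads c1=3 → after 1×micro: 2; S1 reads c0=2 → after 2×micro: 3; S2 reads c2=0 → after 1×micro: -2 ⇒ (c0=2, c1=3, c2=-2)
macro 5: S0 reads c1=3 → after 1×micro: 2; S1 reads c0=2 → after 2×micro: 3; S2 reads c2=-2 → after 1×micro: 0 ⇒ (c0=2, c1=3, c2=0)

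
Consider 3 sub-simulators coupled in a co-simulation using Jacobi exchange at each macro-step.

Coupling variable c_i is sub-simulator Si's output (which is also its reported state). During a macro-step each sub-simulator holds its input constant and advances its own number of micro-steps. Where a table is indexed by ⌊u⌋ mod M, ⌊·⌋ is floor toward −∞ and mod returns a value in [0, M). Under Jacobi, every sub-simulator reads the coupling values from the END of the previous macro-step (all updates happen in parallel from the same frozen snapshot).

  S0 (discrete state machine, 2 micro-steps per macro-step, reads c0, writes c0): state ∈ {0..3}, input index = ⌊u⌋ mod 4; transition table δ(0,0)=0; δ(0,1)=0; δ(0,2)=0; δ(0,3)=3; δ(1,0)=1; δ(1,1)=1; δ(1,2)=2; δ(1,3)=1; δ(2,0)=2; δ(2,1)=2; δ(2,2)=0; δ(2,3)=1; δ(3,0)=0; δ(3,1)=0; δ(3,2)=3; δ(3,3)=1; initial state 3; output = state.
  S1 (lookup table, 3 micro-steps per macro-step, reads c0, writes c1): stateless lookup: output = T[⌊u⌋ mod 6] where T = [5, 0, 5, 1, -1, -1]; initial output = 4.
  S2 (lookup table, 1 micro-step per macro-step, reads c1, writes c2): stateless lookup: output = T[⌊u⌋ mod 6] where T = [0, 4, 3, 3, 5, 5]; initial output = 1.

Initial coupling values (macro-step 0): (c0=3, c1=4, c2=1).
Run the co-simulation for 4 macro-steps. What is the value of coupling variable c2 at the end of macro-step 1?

macro 1: S0 reads c0=3 → after 2×micro: 1; S1 reads c0=3 → after 3×micro: 1; S2 reads c1=4 → after 1×micro: 5 ⇒ (c0=1, c1=1, c2=5)
macro 2: S0 reads c0=1 → after 2×micro: 1; S1 reads c0=1 → after 3×micro: 0; S2 reads c1=1 → after 1×micro: 4 ⇒ (c0=1, c1=0, c2=4)
macro 3: S0 reads c0=1 → after 2×micro: 1; S1 reads c0=1 → after 3×micro: 0; S2 reads c1=0 → after 1×micro: 0 ⇒ (c0=1, c1=0, c2=0)
macro 4: S0 reads c0=1 → after 2×micro: 1; S1 reads c0=1 → after 3×micro: 0; S2 reads c1=0 → after 1×micro: 0 ⇒ (c0=1, c1=0, c2=0)

c2 at macro-step 1 = 5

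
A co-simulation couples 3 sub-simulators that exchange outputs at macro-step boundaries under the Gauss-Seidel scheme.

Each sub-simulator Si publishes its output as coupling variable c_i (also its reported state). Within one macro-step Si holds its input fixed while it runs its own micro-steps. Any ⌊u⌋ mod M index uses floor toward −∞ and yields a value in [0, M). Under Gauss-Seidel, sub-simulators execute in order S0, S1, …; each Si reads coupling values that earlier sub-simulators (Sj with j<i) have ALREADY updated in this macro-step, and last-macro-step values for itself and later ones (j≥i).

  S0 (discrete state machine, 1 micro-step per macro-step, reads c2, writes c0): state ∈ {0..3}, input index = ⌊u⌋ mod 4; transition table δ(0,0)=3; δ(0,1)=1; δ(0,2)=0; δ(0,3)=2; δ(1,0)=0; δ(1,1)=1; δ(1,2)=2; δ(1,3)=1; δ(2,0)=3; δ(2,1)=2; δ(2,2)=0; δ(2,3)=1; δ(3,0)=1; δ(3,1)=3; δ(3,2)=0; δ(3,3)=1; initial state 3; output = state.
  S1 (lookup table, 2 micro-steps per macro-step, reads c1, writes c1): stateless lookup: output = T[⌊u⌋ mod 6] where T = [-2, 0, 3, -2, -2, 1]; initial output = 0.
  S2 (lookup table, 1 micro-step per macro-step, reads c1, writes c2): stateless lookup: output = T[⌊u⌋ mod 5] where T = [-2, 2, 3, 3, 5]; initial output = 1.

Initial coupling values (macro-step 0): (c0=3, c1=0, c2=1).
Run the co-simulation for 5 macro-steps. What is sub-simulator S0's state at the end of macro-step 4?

macro 1: S0 reads c2=1 → after 1×micro: 3; S1 reads c1=0 → after 2×micro: -2; S2 reads c1=-2 → after 1×micro: 3 ⇒ (c0=3, c1=-2, c2=3)
macro 2: S0 reads c2=3 → after 1×micro: 1; S1 reads c1=-2 → after 2×micro: -2; S2 reads c1=-2 → after 1×micro: 3 ⇒ (c0=1, c1=-2, c2=3)
macro 3: S0 reads c2=3 → after 1×micro: 1; S1 reads c1=-2 → after 2×micro: -2; S2 reads c1=-2 → after 1×micro: 3 ⇒ (c0=1, c1=-2, c2=3)
macro 4: S0 reads c2=3 → after 1×micro: 1; S1 reads c1=-2 → after 2×micro: -2; S2 reads c1=-2 → after 1×micro: 3 ⇒ (c0=1, c1=-2, c2=3)
macro 5: S0 reads c2=3 → after 1×micro: 1; S1 reads c1=-2 → after 2×micro: -2; S2 reads c1=-2 → after 1×micro: 3 ⇒ (c0=1, c1=-2, c2=3)

S0 state at macro-step 4 = 1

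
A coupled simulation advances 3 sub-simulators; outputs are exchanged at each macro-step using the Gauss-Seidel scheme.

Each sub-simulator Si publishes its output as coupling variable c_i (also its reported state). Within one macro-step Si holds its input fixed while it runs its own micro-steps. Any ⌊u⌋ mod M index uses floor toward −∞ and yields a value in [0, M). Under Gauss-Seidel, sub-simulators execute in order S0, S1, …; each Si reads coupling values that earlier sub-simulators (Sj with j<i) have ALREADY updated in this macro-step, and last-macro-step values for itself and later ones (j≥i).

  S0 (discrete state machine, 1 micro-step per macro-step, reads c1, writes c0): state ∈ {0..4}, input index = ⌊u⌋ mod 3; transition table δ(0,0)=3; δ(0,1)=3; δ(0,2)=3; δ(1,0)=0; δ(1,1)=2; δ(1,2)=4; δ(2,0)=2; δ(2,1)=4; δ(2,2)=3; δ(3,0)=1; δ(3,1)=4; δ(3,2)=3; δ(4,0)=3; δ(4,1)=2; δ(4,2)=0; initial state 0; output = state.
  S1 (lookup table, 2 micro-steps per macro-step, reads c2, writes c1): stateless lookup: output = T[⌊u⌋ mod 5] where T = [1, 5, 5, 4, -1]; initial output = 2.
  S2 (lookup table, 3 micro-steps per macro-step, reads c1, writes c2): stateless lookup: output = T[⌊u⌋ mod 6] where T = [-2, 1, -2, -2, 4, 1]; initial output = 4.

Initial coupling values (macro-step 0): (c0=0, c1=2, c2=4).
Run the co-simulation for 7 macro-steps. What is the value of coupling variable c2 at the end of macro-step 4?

c2 at macro-step 4 = 1

macro 1: S0 reads c1=2 → after 1×micro: 3; S1 reads c2=4 → after 2×micro: -1; S2 reads c1=-1 → after 3×micro: 1 ⇒ (c0=3, c1=-1, c2=1)
macro 2: S0 reads c1=-1 → after 1×micro: 3; S1 reads c2=1 → after 2×micro: 5; S2 reads c1=5 → after 3×micro: 1 ⇒ (c0=3, c1=5, c2=1)
macro 3: S0 reads c1=5 → after 1×micro: 3; S1 reads c2=1 → after 2×micro: 5; S2 reads c1=5 → after 3×micro: 1 ⇒ (c0=3, c1=5, c2=1)
macro 4: S0 reads c1=5 → after 1×micro: 3; S1 reads c2=1 → after 2×micro: 5; S2 reads c1=5 → after 3×micro: 1 ⇒ (c0=3, c1=5, c2=1)
macro 5: S0 reads c1=5 → after 1×micro: 3; S1 reads c2=1 → after 2×micro: 5; S2 reads c1=5 → after 3×micro: 1 ⇒ (c0=3, c1=5, c2=1)
macro 6: S0 reads c1=5 → after 1×micro: 3; S1 reads c2=1 → after 2×micro: 5; S2 reads c1=5 → after 3×micro: 1 ⇒ (c0=3, c1=5, c2=1)
macro 7: S0 reads c1=5 → after 1×micro: 3; S1 reads c2=1 → after 2×micro: 5; S2 reads c1=5 → after 3×micro: 1 ⇒ (c0=3, c1=5, c2=1)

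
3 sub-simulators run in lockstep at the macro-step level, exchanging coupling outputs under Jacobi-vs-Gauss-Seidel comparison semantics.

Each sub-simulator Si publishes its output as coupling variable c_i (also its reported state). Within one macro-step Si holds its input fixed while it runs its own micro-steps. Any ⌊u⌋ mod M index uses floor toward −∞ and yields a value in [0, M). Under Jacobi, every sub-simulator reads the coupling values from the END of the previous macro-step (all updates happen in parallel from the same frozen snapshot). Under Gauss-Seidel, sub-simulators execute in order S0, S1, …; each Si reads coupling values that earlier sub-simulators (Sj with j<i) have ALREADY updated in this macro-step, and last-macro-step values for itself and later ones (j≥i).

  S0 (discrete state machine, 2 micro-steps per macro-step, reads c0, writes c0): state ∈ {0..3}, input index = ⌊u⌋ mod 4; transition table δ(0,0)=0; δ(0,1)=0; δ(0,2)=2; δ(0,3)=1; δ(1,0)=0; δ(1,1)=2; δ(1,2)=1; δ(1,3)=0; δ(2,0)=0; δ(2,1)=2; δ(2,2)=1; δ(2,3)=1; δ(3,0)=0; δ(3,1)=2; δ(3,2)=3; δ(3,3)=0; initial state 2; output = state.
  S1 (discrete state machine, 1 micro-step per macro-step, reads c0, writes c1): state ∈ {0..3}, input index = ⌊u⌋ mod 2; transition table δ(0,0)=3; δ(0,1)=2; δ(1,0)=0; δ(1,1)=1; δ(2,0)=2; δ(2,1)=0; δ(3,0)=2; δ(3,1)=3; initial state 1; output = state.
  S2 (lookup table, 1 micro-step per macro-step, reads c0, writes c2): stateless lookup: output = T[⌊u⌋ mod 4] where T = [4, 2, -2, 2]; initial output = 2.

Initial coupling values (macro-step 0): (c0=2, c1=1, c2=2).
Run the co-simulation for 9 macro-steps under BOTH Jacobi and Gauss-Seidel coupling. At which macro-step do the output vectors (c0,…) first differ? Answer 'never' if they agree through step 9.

[Jacobi] macro 1: S0 reads c0=2 → after 2×micro: 1; S1 reads c0=2 → after 1×micro: 0; S2 reads c0=2 → after 1×micro: -2 ⇒ (c0=1, c1=0, c2=-2)
[Jacobi] macro 2: S0 reads c0=1 → after 2×micro: 2; S1 reads c0=1 → after 1×micro: 2; S2 reads c0=1 → after 1×micro: 2 ⇒ (c0=2, c1=2, c2=2)
[Jacobi] macro 3: S0 reads c0=2 → after 2×micro: 1; S1 reads c0=2 → after 1×micro: 2; S2 reads c0=2 → after 1×micro: -2 ⇒ (c0=1, c1=2, c2=-2)
[Jacobi] macro 4: S0 reads c0=1 → after 2×micro: 2; S1 reads c0=1 → after 1×micro: 0; S2 reads c0=1 → after 1×micro: 2 ⇒ (c0=2, c1=0, c2=2)
[Jacobi] macro 5: S0 reads c0=2 → after 2×micro: 1; S1 reads c0=2 → after 1×micro: 3; S2 reads c0=2 → after 1×micro: -2 ⇒ (c0=1, c1=3, c2=-2)
[Jacobi] macro 6: S0 reads c0=1 → after 2×micro: 2; S1 reads c0=1 → after 1×micro: 3; S2 reads c0=1 → after 1×micro: 2 ⇒ (c0=2, c1=3, c2=2)
[Jacobi] macro 7: S0 reads c0=2 → after 2×micro: 1; S1 reads c0=2 → after 1×micro: 2; S2 reads c0=2 → after 1×micro: -2 ⇒ (c0=1, c1=2, c2=-2)
[Jacobi] macro 8: S0 reads c0=1 → after 2×micro: 2; S1 reads c0=1 → after 1×micro: 0; S2 reads c0=1 → after 1×micro: 2 ⇒ (c0=2, c1=0, c2=2)
[Jacobi] macro 9: S0 reads c0=2 → after 2×micro: 1; S1 reads c0=2 → after 1×micro: 3; S2 reads c0=2 → after 1×micro: -2 ⇒ (c0=1, c1=3, c2=-2)
[Gauss-Seidel] macro 1: S0 reads c0=2 → after 2×micro: 1; S1 reads c0=1 → after 1×micro: 1; S2 reads c0=1 → after 1×micro: 2 ⇒ (c0=1, c1=1, c2=2)
[Gauss-Seidel] macro 2: S0 reads c0=1 → after 2×micro: 2; S1 reads c0=2 → after 1×micro: 0; S2 reads c0=2 → after 1×micro: -2 ⇒ (c0=2, c1=0, c2=-2)
[Gauss-Seidel] macro 3: S0 reads c0=2 → after 2×micro: 1; S1 reads c0=1 → after 1×micro: 2; S2 reads c0=1 → after 1×micro: 2 ⇒ (c0=1, c1=2, c2=2)
[Gauss-Seidel] macro 4: S0 reads c0=1 → after 2×micro: 2; S1 reads c0=2 → after 1×micro: 2; S2 reads c0=2 → after 1×micro: -2 ⇒ (c0=2, c1=2, c2=-2)
[Gauss-Seidel] macro 5: S0 reads c0=2 → after 2×micro: 1; S1 reads c0=1 → after 1×micro: 0; S2 reads c0=1 → after 1×micro: 2 ⇒ (c0=1, c1=0, c2=2)
[Gauss-Seidel] macro 6: S0 reads c0=1 → after 2×micro: 2; S1 reads c0=2 → after 1×micro: 3; S2 reads c0=2 → after 1×micro: -2 ⇒ (c0=2, c1=3, c2=-2)
[Gauss-Seidel] macro 7: S0 reads c0=2 → after 2×micro: 1; S1 reads c0=1 → after 1×micro: 3; S2 reads c0=1 → after 1×micro: 2 ⇒ (c0=1, c1=3, c2=2)
[Gauss-Seidel] macro 8: S0 reads c0=1 → after 2×micro: 2; S1 reads c0=2 → after 1×micro: 2; S2 reads c0=2 → after 1×micro: -2 ⇒ (c0=2, c1=2, c2=-2)
[Gauss-Seidel] macro 9: S0 reads c0=2 → after 2×micro: 1; S1 reads c0=1 → after 1×micro: 0; S2 reads c0=1 → after 1×micro: 2 ⇒ (c0=1, c1=0, c2=2)

first divergence at macro-step: 1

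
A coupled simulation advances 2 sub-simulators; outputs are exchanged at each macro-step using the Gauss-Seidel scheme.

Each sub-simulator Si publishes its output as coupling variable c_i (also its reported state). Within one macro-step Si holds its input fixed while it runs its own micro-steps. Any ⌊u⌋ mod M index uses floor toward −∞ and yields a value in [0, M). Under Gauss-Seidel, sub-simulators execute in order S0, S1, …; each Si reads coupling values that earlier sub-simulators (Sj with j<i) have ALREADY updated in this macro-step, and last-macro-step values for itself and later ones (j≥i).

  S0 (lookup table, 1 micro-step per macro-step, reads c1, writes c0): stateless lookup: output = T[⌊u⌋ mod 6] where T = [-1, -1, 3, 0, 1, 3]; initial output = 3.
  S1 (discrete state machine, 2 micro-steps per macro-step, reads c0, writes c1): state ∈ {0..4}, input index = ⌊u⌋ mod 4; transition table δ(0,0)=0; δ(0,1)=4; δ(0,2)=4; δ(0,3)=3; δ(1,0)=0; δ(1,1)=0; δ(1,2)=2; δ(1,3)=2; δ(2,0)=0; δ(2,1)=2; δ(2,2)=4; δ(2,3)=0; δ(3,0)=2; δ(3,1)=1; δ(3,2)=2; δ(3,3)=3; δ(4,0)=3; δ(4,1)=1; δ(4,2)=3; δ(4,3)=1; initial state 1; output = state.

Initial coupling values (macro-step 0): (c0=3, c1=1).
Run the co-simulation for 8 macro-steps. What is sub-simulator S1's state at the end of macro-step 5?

S1 state at macro-step 5 = 0

macro 1: S0 reads c1=1 → after 1×micro: -1; S1 reads c0=-1 → after 2×micro: 0 ⇒ (c0=-1, c1=0)
macro 2: S0 reads c1=0 → after 1×micro: -1; S1 reads c0=-1 → after 2×micro: 3 ⇒ (c0=-1, c1=3)
macro 3: S0 reads c1=3 → after 1×micro: 0; S1 reads c0=0 → after 2×micro: 0 ⇒ (c0=0, c1=0)
macro 4: S0 reads c1=0 → after 1×micro: -1; S1 reads c0=-1 → after 2×micro: 3 ⇒ (c0=-1, c1=3)
macro 5: S0 reads c1=3 → after 1×micro: 0; S1 reads c0=0 → after 2×micro: 0 ⇒ (c0=0, c1=0)
macro 6: S0 reads c1=0 → after 1×micro: -1; S1 reads c0=-1 → after 2×micro: 3 ⇒ (c0=-1, c1=3)
macro 7: S0 reads c1=3 → after 1×micro: 0; S1 reads c0=0 → after 2×micro: 0 ⇒ (c0=0, c1=0)
macro 8: S0 reads c1=0 → after 1×micro: -1; S1 reads c0=-1 → after 2×micro: 3 ⇒ (c0=-1, c1=3)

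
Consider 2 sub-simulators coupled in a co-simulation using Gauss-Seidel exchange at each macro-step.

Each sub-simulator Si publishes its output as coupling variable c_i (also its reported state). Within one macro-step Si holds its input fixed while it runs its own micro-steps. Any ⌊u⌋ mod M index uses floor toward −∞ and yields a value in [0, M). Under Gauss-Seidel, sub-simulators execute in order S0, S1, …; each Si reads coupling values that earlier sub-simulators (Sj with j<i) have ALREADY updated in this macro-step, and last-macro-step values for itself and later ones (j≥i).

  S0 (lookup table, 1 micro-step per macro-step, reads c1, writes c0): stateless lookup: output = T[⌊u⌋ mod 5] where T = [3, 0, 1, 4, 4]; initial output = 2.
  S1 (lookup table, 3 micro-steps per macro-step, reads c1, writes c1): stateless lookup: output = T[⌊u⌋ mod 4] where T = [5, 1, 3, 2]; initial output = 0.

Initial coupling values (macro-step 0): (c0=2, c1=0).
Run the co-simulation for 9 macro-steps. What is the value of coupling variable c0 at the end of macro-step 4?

macro 1: S0 reads c1=0 → after 1×micro: 3; S1 reads c1=0 → after 3×micro: 5 ⇒ (c0=3, c1=5)
macro 2: S0 reads c1=5 → after 1×micro: 3; S1 reads c1=5 → after 3×micro: 1 ⇒ (c0=3, c1=1)
macro 3: S0 reads c1=1 → after 1×micro: 0; S1 reads c1=1 → after 3×micro: 1 ⇒ (c0=0, c1=1)
macro 4: S0 reads c1=1 → after 1×micro: 0; S1 reads c1=1 → after 3×micro: 1 ⇒ (c0=0, c1=1)
macro 5: S0 reads c1=1 → after 1×micro: 0; S1 reads c1=1 → after 3×micro: 1 ⇒ (c0=0, c1=1)
macro 6: S0 reads c1=1 → after 1×micro: 0; S1 reads c1=1 → after 3×micro: 1 ⇒ (c0=0, c1=1)
macro 7: S0 reads c1=1 → after 1×micro: 0; S1 reads c1=1 → after 3×micro: 1 ⇒ (c0=0, c1=1)
macro 8: S0 reads c1=1 → after 1×micro: 0; S1 reads c1=1 → after 3×micro: 1 ⇒ (c0=0, c1=1)
macro 9: S0 reads c1=1 → after 1×micro: 0; S1 reads c1=1 → after 3×micro: 1 ⇒ (c0=0, c1=1)

c0 at macro-step 4 = 0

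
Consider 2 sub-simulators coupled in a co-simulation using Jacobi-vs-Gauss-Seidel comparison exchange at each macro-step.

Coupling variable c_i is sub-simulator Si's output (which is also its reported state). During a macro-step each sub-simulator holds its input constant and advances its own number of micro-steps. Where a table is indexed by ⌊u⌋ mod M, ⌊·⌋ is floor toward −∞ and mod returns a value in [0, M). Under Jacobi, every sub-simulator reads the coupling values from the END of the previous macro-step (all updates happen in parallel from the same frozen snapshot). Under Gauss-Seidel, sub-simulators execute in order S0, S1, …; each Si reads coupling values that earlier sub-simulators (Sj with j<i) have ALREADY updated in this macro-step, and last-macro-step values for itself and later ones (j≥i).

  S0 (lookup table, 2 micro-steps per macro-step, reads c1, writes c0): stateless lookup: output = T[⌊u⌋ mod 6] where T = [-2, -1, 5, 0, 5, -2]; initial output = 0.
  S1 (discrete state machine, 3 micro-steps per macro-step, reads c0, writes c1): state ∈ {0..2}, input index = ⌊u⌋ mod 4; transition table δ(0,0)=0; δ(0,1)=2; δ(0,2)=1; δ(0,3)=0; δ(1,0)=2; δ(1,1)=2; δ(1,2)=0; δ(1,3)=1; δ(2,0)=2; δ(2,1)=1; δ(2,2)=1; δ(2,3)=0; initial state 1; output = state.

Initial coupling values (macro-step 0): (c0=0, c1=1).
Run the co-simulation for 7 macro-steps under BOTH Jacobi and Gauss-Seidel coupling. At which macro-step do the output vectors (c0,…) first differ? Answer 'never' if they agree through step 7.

[Jacobi] macro 1: S0 reads c1=1 → after 2×micro: -1; S1 reads c0=0 → after 3×micro: 2 ⇒ (c0=-1, c1=2)
[Jacobi] macro 2: S0 reads c1=2 → after 2×micro: 5; S1 reads c0=-1 → after 3×micro: 0 ⇒ (c0=5, c1=0)
[Jacobi] macro 3: S0 reads c1=0 → after 2×micro: -2; S1 reads c0=5 → after 3×micro: 2 ⇒ (c0=-2, c1=2)
[Jacobi] macro 4: S0 reads c1=2 → after 2×micro: 5; S1 reads c0=-2 → after 3×micro: 1 ⇒ (c0=5, c1=1)
[Jacobi] macro 5: S0 reads c1=1 → after 2×micro: -1; S1 reads c0=5 → after 3×micro: 2 ⇒ (c0=-1, c1=2)
[Jacobi] macro 6: S0 reads c1=2 → after 2×micro: 5; S1 reads c0=-1 → after 3×micro: 0 ⇒ (c0=5, c1=0)
[Jacobi] macro 7: S0 reads c1=0 → after 2×micro: -2; S1 reads c0=5 → after 3×micro: 2 ⇒ (c0=-2, c1=2)
[Gauss-Seidel] macro 1: S0 reads c1=1 → after 2×micro: -1; S1 reads c0=-1 → after 3×micro: 1 ⇒ (c0=-1, c1=1)
[Gauss-Seidel] macro 2: S0 reads c1=1 → after 2×micro: -1; S1 reads c0=-1 → after 3×micro: 1 ⇒ (c0=-1, c1=1)
[Gauss-Seidel] macro 3: S0 reads c1=1 → after 2×micro: -1; S1 reads c0=-1 → after 3×micro: 1 ⇒ (c0=-1, c1=1)
[Gauss-Seidel] macro 4: S0 reads c1=1 → after 2×micro: -1; S1 reads c0=-1 → after 3×micro: 1 ⇒ (c0=-1, c1=1)
[Gauss-Seidel] macro 5: S0 reads c1=1 → after 2×micro: -1; S1 reads c0=-1 → after 3×micro: 1 ⇒ (c0=-1, c1=1)
[Gauss-Seidel] macro 6: S0 reads c1=1 → after 2×micro: -1; S1 reads c0=-1 → after 3×micro: 1 ⇒ (c0=-1, c1=1)
[Gauss-Seidel] macro 7: S0 reads c1=1 → after 2×micro: -1; S1 reads c0=-1 → after 3×micro: 1 ⇒ (c0=-1, c1=1)

first divergence at macro-step: 1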